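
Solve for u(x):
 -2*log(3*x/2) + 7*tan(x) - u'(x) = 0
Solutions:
 u(x) = C1 - 2*x*log(x) - 2*x*log(3) + 2*x*log(2) + 2*x - 7*log(cos(x))


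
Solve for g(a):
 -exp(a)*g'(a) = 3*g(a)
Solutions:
 g(a) = C1*exp(3*exp(-a))


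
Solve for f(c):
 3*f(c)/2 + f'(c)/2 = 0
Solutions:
 f(c) = C1*exp(-3*c)


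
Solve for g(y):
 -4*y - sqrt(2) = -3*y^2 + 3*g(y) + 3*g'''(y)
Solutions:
 g(y) = C3*exp(-y) + y^2 - 4*y/3 + (C1*sin(sqrt(3)*y/2) + C2*cos(sqrt(3)*y/2))*exp(y/2) - sqrt(2)/3


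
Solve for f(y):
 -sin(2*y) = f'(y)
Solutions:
 f(y) = C1 + cos(2*y)/2


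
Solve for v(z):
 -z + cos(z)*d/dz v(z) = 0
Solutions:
 v(z) = C1 + Integral(z/cos(z), z)


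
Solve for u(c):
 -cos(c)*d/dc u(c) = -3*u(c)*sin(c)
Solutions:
 u(c) = C1/cos(c)^3


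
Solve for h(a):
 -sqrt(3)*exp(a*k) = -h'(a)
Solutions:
 h(a) = C1 + sqrt(3)*exp(a*k)/k


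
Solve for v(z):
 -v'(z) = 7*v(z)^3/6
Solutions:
 v(z) = -sqrt(3)*sqrt(-1/(C1 - 7*z))
 v(z) = sqrt(3)*sqrt(-1/(C1 - 7*z))


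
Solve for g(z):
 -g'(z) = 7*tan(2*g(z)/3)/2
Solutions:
 g(z) = -3*asin(C1*exp(-7*z/3))/2 + 3*pi/2
 g(z) = 3*asin(C1*exp(-7*z/3))/2


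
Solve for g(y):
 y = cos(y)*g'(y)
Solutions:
 g(y) = C1 + Integral(y/cos(y), y)


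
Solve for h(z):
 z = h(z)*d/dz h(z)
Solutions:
 h(z) = -sqrt(C1 + z^2)
 h(z) = sqrt(C1 + z^2)


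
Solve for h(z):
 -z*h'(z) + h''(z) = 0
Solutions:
 h(z) = C1 + C2*erfi(sqrt(2)*z/2)


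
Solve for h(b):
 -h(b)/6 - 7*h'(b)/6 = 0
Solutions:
 h(b) = C1*exp(-b/7)


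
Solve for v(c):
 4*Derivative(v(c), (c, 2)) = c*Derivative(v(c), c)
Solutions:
 v(c) = C1 + C2*erfi(sqrt(2)*c/4)


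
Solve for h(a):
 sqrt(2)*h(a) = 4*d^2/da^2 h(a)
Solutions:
 h(a) = C1*exp(-2^(1/4)*a/2) + C2*exp(2^(1/4)*a/2)


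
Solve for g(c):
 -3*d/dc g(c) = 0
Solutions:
 g(c) = C1


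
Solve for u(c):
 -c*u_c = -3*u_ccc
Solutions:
 u(c) = C1 + Integral(C2*airyai(3^(2/3)*c/3) + C3*airybi(3^(2/3)*c/3), c)


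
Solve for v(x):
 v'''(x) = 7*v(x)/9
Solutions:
 v(x) = C3*exp(21^(1/3)*x/3) + (C1*sin(3^(5/6)*7^(1/3)*x/6) + C2*cos(3^(5/6)*7^(1/3)*x/6))*exp(-21^(1/3)*x/6)


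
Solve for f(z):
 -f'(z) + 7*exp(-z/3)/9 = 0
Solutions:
 f(z) = C1 - 7*exp(-z/3)/3


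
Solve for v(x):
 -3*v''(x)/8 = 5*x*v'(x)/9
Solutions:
 v(x) = C1 + C2*erf(2*sqrt(15)*x/9)


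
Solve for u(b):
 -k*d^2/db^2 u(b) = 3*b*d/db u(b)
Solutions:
 u(b) = C1 + C2*sqrt(k)*erf(sqrt(6)*b*sqrt(1/k)/2)


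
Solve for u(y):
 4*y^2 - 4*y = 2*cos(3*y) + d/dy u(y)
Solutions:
 u(y) = C1 + 4*y^3/3 - 2*y^2 - 2*sin(3*y)/3


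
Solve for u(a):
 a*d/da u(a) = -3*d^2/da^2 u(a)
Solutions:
 u(a) = C1 + C2*erf(sqrt(6)*a/6)


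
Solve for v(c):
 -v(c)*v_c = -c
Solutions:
 v(c) = -sqrt(C1 + c^2)
 v(c) = sqrt(C1 + c^2)


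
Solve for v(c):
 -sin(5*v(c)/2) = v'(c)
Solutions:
 v(c) = -2*acos((-C1 - exp(5*c))/(C1 - exp(5*c)))/5 + 4*pi/5
 v(c) = 2*acos((-C1 - exp(5*c))/(C1 - exp(5*c)))/5


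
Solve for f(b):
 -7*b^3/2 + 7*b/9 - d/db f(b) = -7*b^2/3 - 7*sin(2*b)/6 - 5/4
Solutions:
 f(b) = C1 - 7*b^4/8 + 7*b^3/9 + 7*b^2/18 + 5*b/4 - 7*cos(2*b)/12


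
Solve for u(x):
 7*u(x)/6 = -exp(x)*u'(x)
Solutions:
 u(x) = C1*exp(7*exp(-x)/6)


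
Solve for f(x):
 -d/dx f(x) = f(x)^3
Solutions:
 f(x) = -sqrt(2)*sqrt(-1/(C1 - x))/2
 f(x) = sqrt(2)*sqrt(-1/(C1 - x))/2


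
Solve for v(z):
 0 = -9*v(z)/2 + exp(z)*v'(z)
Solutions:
 v(z) = C1*exp(-9*exp(-z)/2)


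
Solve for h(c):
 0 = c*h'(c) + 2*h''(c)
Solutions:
 h(c) = C1 + C2*erf(c/2)


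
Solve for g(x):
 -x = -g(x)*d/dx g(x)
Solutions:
 g(x) = -sqrt(C1 + x^2)
 g(x) = sqrt(C1 + x^2)


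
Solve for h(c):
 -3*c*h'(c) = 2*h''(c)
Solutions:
 h(c) = C1 + C2*erf(sqrt(3)*c/2)


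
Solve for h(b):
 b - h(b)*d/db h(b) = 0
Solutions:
 h(b) = -sqrt(C1 + b^2)
 h(b) = sqrt(C1 + b^2)


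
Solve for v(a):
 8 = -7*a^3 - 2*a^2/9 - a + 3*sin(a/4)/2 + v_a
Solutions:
 v(a) = C1 + 7*a^4/4 + 2*a^3/27 + a^2/2 + 8*a + 6*cos(a/4)


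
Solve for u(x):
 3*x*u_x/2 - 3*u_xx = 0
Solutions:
 u(x) = C1 + C2*erfi(x/2)


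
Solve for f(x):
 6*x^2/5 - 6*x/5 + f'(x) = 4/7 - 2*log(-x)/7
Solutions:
 f(x) = C1 - 2*x^3/5 + 3*x^2/5 - 2*x*log(-x)/7 + 6*x/7


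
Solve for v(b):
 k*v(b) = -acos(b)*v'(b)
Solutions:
 v(b) = C1*exp(-k*Integral(1/acos(b), b))


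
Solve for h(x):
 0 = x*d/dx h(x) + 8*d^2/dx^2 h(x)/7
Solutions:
 h(x) = C1 + C2*erf(sqrt(7)*x/4)


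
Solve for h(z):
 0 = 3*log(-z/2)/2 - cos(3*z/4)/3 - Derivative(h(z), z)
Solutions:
 h(z) = C1 + 3*z*log(-z)/2 - 3*z/2 - 3*z*log(2)/2 - 4*sin(3*z/4)/9


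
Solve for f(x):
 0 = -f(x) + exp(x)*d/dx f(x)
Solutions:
 f(x) = C1*exp(-exp(-x))


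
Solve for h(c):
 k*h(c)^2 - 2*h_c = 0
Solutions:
 h(c) = -2/(C1 + c*k)


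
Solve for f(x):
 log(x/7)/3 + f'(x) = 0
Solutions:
 f(x) = C1 - x*log(x)/3 + x/3 + x*log(7)/3


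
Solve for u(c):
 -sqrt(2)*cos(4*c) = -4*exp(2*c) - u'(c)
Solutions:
 u(c) = C1 - 2*exp(2*c) + sqrt(2)*sin(4*c)/4


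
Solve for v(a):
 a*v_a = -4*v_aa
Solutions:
 v(a) = C1 + C2*erf(sqrt(2)*a/4)


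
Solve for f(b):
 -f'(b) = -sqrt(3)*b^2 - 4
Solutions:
 f(b) = C1 + sqrt(3)*b^3/3 + 4*b


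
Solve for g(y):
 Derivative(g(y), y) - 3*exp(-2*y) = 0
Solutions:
 g(y) = C1 - 3*exp(-2*y)/2


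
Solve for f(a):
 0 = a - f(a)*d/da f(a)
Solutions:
 f(a) = -sqrt(C1 + a^2)
 f(a) = sqrt(C1 + a^2)


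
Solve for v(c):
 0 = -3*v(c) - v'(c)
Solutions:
 v(c) = C1*exp(-3*c)


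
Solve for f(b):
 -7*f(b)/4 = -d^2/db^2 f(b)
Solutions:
 f(b) = C1*exp(-sqrt(7)*b/2) + C2*exp(sqrt(7)*b/2)


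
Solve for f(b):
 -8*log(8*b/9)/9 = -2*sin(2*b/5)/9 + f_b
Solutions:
 f(b) = C1 - 8*b*log(b)/9 - 8*b*log(2)/3 + 8*b/9 + 16*b*log(3)/9 - 5*cos(2*b/5)/9


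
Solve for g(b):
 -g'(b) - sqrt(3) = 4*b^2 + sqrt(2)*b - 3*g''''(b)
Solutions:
 g(b) = C1 + C4*exp(3^(2/3)*b/3) - 4*b^3/3 - sqrt(2)*b^2/2 - sqrt(3)*b + (C2*sin(3^(1/6)*b/2) + C3*cos(3^(1/6)*b/2))*exp(-3^(2/3)*b/6)


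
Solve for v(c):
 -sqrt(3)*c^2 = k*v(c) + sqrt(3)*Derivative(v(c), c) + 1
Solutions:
 v(c) = C1*exp(-sqrt(3)*c*k/3) - sqrt(3)*c^2/k + 6*c/k^2 - 1/k - 6*sqrt(3)/k^3


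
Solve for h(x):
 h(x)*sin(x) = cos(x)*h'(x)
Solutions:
 h(x) = C1/cos(x)


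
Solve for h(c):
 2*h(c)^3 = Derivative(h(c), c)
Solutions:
 h(c) = -sqrt(2)*sqrt(-1/(C1 + 2*c))/2
 h(c) = sqrt(2)*sqrt(-1/(C1 + 2*c))/2


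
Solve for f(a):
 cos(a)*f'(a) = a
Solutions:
 f(a) = C1 + Integral(a/cos(a), a)


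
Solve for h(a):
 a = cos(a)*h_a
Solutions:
 h(a) = C1 + Integral(a/cos(a), a)


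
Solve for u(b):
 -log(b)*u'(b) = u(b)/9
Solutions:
 u(b) = C1*exp(-li(b)/9)


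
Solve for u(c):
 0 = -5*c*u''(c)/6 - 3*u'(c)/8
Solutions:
 u(c) = C1 + C2*c^(11/20)


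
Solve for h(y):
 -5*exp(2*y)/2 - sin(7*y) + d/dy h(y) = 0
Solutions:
 h(y) = C1 + 5*exp(2*y)/4 - cos(7*y)/7


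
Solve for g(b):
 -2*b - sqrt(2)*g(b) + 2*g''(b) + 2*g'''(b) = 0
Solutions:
 g(b) = C1*exp(-b*(2*2^(2/3)/(-4 + sqrt(-16 + (4 - 27*sqrt(2))^2) + 27*sqrt(2))^(1/3) + 4 + 2^(1/3)*(-4 + sqrt(-16 + (4 - 27*sqrt(2))^2) + 27*sqrt(2))^(1/3))/12)*sin(2^(1/3)*sqrt(3)*b*(-(-4 + sqrt(-16 + (4 - 27*sqrt(2))^2) + 27*sqrt(2))^(1/3) + 2*2^(1/3)/(-4 + sqrt(-16 + (4 - 27*sqrt(2))^2) + 27*sqrt(2))^(1/3))/12) + C2*exp(-b*(2*2^(2/3)/(-4 + sqrt(-16 + (4 - 27*sqrt(2))^2) + 27*sqrt(2))^(1/3) + 4 + 2^(1/3)*(-4 + sqrt(-16 + (4 - 27*sqrt(2))^2) + 27*sqrt(2))^(1/3))/12)*cos(2^(1/3)*sqrt(3)*b*(-(-4 + sqrt(-16 + (4 - 27*sqrt(2))^2) + 27*sqrt(2))^(1/3) + 2*2^(1/3)/(-4 + sqrt(-16 + (4 - 27*sqrt(2))^2) + 27*sqrt(2))^(1/3))/12) + C3*exp(b*(-2 + 2*2^(2/3)/(-4 + sqrt(-16 + (4 - 27*sqrt(2))^2) + 27*sqrt(2))^(1/3) + 2^(1/3)*(-4 + sqrt(-16 + (4 - 27*sqrt(2))^2) + 27*sqrt(2))^(1/3))/6) - sqrt(2)*b


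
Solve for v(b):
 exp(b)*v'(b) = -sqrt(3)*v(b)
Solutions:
 v(b) = C1*exp(sqrt(3)*exp(-b))


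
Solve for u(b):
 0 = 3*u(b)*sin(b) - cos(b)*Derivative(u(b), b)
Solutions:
 u(b) = C1/cos(b)^3


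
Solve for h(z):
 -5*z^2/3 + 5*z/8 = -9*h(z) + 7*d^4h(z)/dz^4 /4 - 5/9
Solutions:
 h(z) = C1*exp(-sqrt(6)*7^(3/4)*z/7) + C2*exp(sqrt(6)*7^(3/4)*z/7) + C3*sin(sqrt(6)*7^(3/4)*z/7) + C4*cos(sqrt(6)*7^(3/4)*z/7) + 5*z^2/27 - 5*z/72 - 5/81


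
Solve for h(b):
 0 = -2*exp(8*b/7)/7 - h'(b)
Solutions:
 h(b) = C1 - exp(8*b/7)/4


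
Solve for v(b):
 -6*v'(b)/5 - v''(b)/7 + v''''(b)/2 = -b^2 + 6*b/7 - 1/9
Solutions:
 v(b) = C1 + C2*exp(-b*(5*2^(2/3)*2205^(1/3)/(sqrt(1749279) + 1323)^(1/3) + 1050^(1/3)*(sqrt(1749279) + 1323)^(1/3))/210)*sin(3^(1/6)*b*(-3^(2/3)*350^(1/3)*(sqrt(1749279) + 1323)^(1/3) + 15*2^(2/3)*245^(1/3)/(sqrt(1749279) + 1323)^(1/3))/210) + C3*exp(-b*(5*2^(2/3)*2205^(1/3)/(sqrt(1749279) + 1323)^(1/3) + 1050^(1/3)*(sqrt(1749279) + 1323)^(1/3))/210)*cos(3^(1/6)*b*(-3^(2/3)*350^(1/3)*(sqrt(1749279) + 1323)^(1/3) + 15*2^(2/3)*245^(1/3)/(sqrt(1749279) + 1323)^(1/3))/210) + C4*exp(b*(5*2^(2/3)*2205^(1/3)/(sqrt(1749279) + 1323)^(1/3) + 1050^(1/3)*(sqrt(1749279) + 1323)^(1/3))/105) + 5*b^3/18 - 115*b^2/252 + 355*b/1764


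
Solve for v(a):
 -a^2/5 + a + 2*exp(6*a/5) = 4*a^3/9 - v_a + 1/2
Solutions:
 v(a) = C1 + a^4/9 + a^3/15 - a^2/2 + a/2 - 5*exp(6*a/5)/3


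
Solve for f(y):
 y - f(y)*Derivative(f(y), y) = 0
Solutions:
 f(y) = -sqrt(C1 + y^2)
 f(y) = sqrt(C1 + y^2)


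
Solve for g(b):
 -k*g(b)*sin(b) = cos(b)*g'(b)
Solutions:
 g(b) = C1*exp(k*log(cos(b)))


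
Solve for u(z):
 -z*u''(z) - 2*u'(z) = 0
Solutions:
 u(z) = C1 + C2/z


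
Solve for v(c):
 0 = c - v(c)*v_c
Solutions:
 v(c) = -sqrt(C1 + c^2)
 v(c) = sqrt(C1 + c^2)


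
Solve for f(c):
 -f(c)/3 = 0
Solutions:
 f(c) = 0


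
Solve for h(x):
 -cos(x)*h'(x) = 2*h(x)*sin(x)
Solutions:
 h(x) = C1*cos(x)^2


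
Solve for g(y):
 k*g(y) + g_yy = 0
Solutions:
 g(y) = C1*exp(-y*sqrt(-k)) + C2*exp(y*sqrt(-k))


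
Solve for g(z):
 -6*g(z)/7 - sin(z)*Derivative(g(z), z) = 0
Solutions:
 g(z) = C1*(cos(z) + 1)^(3/7)/(cos(z) - 1)^(3/7)


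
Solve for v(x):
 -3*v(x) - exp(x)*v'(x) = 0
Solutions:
 v(x) = C1*exp(3*exp(-x))


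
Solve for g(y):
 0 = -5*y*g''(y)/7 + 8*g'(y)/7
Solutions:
 g(y) = C1 + C2*y^(13/5)


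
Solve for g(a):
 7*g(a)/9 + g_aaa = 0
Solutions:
 g(a) = C3*exp(-21^(1/3)*a/3) + (C1*sin(3^(5/6)*7^(1/3)*a/6) + C2*cos(3^(5/6)*7^(1/3)*a/6))*exp(21^(1/3)*a/6)


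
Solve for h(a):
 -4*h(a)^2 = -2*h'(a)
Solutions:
 h(a) = -1/(C1 + 2*a)


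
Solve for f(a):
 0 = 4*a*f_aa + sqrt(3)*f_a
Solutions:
 f(a) = C1 + C2*a^(1 - sqrt(3)/4)


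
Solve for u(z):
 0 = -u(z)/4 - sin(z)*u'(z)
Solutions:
 u(z) = C1*(cos(z) + 1)^(1/8)/(cos(z) - 1)^(1/8)


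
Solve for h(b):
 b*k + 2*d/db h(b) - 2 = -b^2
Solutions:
 h(b) = C1 - b^3/6 - b^2*k/4 + b


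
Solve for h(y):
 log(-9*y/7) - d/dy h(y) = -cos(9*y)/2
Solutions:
 h(y) = C1 + y*log(-y) - y*log(7) - y + 2*y*log(3) + sin(9*y)/18


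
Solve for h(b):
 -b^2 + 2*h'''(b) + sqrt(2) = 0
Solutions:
 h(b) = C1 + C2*b + C3*b^2 + b^5/120 - sqrt(2)*b^3/12


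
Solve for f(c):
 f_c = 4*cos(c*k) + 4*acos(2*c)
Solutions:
 f(c) = C1 + 4*c*acos(2*c) - 2*sqrt(1 - 4*c^2) + 4*Piecewise((sin(c*k)/k, Ne(k, 0)), (c, True))


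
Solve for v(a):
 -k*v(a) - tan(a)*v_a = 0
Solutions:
 v(a) = C1*exp(-k*log(sin(a)))


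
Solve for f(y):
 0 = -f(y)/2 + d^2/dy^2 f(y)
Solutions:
 f(y) = C1*exp(-sqrt(2)*y/2) + C2*exp(sqrt(2)*y/2)


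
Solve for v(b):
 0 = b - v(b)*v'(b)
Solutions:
 v(b) = -sqrt(C1 + b^2)
 v(b) = sqrt(C1 + b^2)


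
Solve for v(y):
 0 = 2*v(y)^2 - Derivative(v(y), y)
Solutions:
 v(y) = -1/(C1 + 2*y)


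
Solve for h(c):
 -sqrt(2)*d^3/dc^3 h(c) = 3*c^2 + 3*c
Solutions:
 h(c) = C1 + C2*c + C3*c^2 - sqrt(2)*c^5/40 - sqrt(2)*c^4/16


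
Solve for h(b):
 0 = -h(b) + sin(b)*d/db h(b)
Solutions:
 h(b) = C1*sqrt(cos(b) - 1)/sqrt(cos(b) + 1)


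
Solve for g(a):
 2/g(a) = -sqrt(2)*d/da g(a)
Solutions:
 g(a) = -sqrt(C1 - 2*sqrt(2)*a)
 g(a) = sqrt(C1 - 2*sqrt(2)*a)


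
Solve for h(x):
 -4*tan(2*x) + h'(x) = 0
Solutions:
 h(x) = C1 - 2*log(cos(2*x))


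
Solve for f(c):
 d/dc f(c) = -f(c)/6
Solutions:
 f(c) = C1*exp(-c/6)


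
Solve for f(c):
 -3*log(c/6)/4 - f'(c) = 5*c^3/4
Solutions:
 f(c) = C1 - 5*c^4/16 - 3*c*log(c)/4 + 3*c/4 + 3*c*log(6)/4


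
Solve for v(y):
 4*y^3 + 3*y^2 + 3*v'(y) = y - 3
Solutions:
 v(y) = C1 - y^4/3 - y^3/3 + y^2/6 - y


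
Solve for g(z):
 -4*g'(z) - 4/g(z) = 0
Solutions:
 g(z) = -sqrt(C1 - 2*z)
 g(z) = sqrt(C1 - 2*z)


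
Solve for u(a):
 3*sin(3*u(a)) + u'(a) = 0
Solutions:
 u(a) = -acos((-C1 - exp(18*a))/(C1 - exp(18*a)))/3 + 2*pi/3
 u(a) = acos((-C1 - exp(18*a))/(C1 - exp(18*a)))/3


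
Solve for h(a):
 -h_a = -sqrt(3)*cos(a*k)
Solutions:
 h(a) = C1 + sqrt(3)*sin(a*k)/k


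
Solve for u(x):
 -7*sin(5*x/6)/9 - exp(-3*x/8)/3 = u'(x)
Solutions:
 u(x) = C1 + 14*cos(5*x/6)/15 + 8*exp(-3*x/8)/9


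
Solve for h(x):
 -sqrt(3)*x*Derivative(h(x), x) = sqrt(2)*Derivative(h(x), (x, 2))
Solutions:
 h(x) = C1 + C2*erf(6^(1/4)*x/2)


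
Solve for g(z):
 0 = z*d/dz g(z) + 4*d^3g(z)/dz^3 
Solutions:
 g(z) = C1 + Integral(C2*airyai(-2^(1/3)*z/2) + C3*airybi(-2^(1/3)*z/2), z)


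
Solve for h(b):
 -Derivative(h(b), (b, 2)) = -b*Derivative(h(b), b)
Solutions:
 h(b) = C1 + C2*erfi(sqrt(2)*b/2)


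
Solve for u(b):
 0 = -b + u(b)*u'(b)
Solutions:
 u(b) = -sqrt(C1 + b^2)
 u(b) = sqrt(C1 + b^2)


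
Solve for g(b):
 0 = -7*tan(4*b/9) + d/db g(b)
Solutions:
 g(b) = C1 - 63*log(cos(4*b/9))/4


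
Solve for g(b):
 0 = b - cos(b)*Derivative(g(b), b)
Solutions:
 g(b) = C1 + Integral(b/cos(b), b)


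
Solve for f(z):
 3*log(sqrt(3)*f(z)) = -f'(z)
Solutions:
 2*Integral(1/(2*log(_y) + log(3)), (_y, f(z)))/3 = C1 - z


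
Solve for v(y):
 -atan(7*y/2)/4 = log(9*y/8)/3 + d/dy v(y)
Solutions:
 v(y) = C1 - y*log(y)/3 - y*atan(7*y/2)/4 - 2*y*log(3)/3 + y/3 + y*log(2) + log(49*y^2 + 4)/28


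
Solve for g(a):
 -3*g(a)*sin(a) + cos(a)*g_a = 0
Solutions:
 g(a) = C1/cos(a)^3


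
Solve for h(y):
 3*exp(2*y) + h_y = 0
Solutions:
 h(y) = C1 - 3*exp(2*y)/2


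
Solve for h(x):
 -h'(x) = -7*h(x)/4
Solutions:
 h(x) = C1*exp(7*x/4)


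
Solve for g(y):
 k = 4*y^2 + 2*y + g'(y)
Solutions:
 g(y) = C1 + k*y - 4*y^3/3 - y^2


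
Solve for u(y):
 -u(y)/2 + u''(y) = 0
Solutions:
 u(y) = C1*exp(-sqrt(2)*y/2) + C2*exp(sqrt(2)*y/2)


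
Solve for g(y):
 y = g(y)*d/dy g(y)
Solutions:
 g(y) = -sqrt(C1 + y^2)
 g(y) = sqrt(C1 + y^2)


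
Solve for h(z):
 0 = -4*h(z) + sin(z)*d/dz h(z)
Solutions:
 h(z) = C1*(cos(z)^2 - 2*cos(z) + 1)/(cos(z)^2 + 2*cos(z) + 1)


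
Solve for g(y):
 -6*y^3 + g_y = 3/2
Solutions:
 g(y) = C1 + 3*y^4/2 + 3*y/2


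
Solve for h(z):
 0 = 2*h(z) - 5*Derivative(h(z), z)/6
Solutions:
 h(z) = C1*exp(12*z/5)


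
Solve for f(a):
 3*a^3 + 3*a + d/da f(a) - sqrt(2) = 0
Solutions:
 f(a) = C1 - 3*a^4/4 - 3*a^2/2 + sqrt(2)*a


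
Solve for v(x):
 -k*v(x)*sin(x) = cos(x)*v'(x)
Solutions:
 v(x) = C1*exp(k*log(cos(x)))


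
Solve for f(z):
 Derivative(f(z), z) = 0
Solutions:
 f(z) = C1


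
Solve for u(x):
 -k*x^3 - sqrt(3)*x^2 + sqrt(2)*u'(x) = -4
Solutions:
 u(x) = C1 + sqrt(2)*k*x^4/8 + sqrt(6)*x^3/6 - 2*sqrt(2)*x


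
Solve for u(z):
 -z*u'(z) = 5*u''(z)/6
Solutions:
 u(z) = C1 + C2*erf(sqrt(15)*z/5)


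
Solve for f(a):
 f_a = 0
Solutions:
 f(a) = C1


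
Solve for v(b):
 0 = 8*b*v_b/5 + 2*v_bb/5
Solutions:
 v(b) = C1 + C2*erf(sqrt(2)*b)


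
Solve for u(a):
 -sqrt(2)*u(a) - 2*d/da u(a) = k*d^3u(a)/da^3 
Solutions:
 u(a) = C1*exp(2^(1/3)*a*(6^(1/3)*(sqrt(6)*sqrt((27 + 16/k)/k^2) + 9*sqrt(2)/k)^(1/3)/12 - 2^(1/3)*3^(5/6)*I*(sqrt(6)*sqrt((27 + 16/k)/k^2) + 9*sqrt(2)/k)^(1/3)/12 + 4/(k*(-3^(1/3) + 3^(5/6)*I)*(sqrt(6)*sqrt((27 + 16/k)/k^2) + 9*sqrt(2)/k)^(1/3)))) + C2*exp(2^(1/3)*a*(6^(1/3)*(sqrt(6)*sqrt((27 + 16/k)/k^2) + 9*sqrt(2)/k)^(1/3)/12 + 2^(1/3)*3^(5/6)*I*(sqrt(6)*sqrt((27 + 16/k)/k^2) + 9*sqrt(2)/k)^(1/3)/12 - 4/(k*(3^(1/3) + 3^(5/6)*I)*(sqrt(6)*sqrt((27 + 16/k)/k^2) + 9*sqrt(2)/k)^(1/3)))) + C3*exp(6^(1/3)*a*(-2^(1/3)*(sqrt(6)*sqrt((27 + 16/k)/k^2) + 9*sqrt(2)/k)^(1/3) + 4*3^(1/3)/(k*(sqrt(6)*sqrt((27 + 16/k)/k^2) + 9*sqrt(2)/k)^(1/3)))/6)


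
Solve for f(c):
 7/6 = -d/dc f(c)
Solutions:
 f(c) = C1 - 7*c/6


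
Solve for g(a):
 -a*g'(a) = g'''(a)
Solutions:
 g(a) = C1 + Integral(C2*airyai(-a) + C3*airybi(-a), a)


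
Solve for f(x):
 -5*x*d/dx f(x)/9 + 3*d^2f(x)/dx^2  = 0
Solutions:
 f(x) = C1 + C2*erfi(sqrt(30)*x/18)


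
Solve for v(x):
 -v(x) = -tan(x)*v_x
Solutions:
 v(x) = C1*sin(x)


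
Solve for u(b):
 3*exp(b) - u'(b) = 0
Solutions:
 u(b) = C1 + 3*exp(b)


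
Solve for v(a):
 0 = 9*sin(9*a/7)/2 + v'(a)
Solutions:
 v(a) = C1 + 7*cos(9*a/7)/2


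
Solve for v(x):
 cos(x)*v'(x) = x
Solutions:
 v(x) = C1 + Integral(x/cos(x), x)


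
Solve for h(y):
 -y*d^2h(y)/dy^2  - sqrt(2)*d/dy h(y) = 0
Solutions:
 h(y) = C1 + C2*y^(1 - sqrt(2))


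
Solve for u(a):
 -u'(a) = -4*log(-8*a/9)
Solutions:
 u(a) = C1 + 4*a*log(-a) + 4*a*(-2*log(3) - 1 + 3*log(2))


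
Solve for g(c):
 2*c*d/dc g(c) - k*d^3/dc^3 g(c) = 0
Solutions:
 g(c) = C1 + Integral(C2*airyai(2^(1/3)*c*(1/k)^(1/3)) + C3*airybi(2^(1/3)*c*(1/k)^(1/3)), c)


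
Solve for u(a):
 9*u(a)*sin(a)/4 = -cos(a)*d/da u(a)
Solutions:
 u(a) = C1*cos(a)^(9/4)


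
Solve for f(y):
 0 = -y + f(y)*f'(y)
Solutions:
 f(y) = -sqrt(C1 + y^2)
 f(y) = sqrt(C1 + y^2)


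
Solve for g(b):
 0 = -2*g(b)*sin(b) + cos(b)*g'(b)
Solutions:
 g(b) = C1/cos(b)^2


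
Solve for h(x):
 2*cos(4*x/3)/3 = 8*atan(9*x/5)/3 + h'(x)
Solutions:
 h(x) = C1 - 8*x*atan(9*x/5)/3 + 20*log(81*x^2 + 25)/27 + sin(4*x/3)/2


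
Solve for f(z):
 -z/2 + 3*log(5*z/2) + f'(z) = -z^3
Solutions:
 f(z) = C1 - z^4/4 + z^2/4 - 3*z*log(z) - 3*z*log(5) + 3*z*log(2) + 3*z


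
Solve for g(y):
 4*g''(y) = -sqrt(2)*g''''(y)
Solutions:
 g(y) = C1 + C2*y + C3*sin(2^(3/4)*y) + C4*cos(2^(3/4)*y)


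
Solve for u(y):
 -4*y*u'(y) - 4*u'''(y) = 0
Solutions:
 u(y) = C1 + Integral(C2*airyai(-y) + C3*airybi(-y), y)


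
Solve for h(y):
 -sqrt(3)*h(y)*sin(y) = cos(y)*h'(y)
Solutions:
 h(y) = C1*cos(y)^(sqrt(3))


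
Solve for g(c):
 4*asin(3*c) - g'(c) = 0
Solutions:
 g(c) = C1 + 4*c*asin(3*c) + 4*sqrt(1 - 9*c^2)/3


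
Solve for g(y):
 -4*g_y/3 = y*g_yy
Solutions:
 g(y) = C1 + C2/y^(1/3)


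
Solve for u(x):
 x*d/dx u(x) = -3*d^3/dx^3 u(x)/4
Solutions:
 u(x) = C1 + Integral(C2*airyai(-6^(2/3)*x/3) + C3*airybi(-6^(2/3)*x/3), x)


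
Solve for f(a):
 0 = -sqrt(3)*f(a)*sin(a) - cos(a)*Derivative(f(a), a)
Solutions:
 f(a) = C1*cos(a)^(sqrt(3))


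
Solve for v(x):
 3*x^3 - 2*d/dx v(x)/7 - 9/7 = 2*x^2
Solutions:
 v(x) = C1 + 21*x^4/8 - 7*x^3/3 - 9*x/2


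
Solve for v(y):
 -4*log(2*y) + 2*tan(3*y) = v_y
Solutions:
 v(y) = C1 - 4*y*log(y) - 4*y*log(2) + 4*y - 2*log(cos(3*y))/3


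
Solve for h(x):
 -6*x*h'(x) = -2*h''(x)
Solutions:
 h(x) = C1 + C2*erfi(sqrt(6)*x/2)


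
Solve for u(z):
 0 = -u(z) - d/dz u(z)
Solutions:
 u(z) = C1*exp(-z)


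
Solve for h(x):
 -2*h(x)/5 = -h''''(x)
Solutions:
 h(x) = C1*exp(-2^(1/4)*5^(3/4)*x/5) + C2*exp(2^(1/4)*5^(3/4)*x/5) + C3*sin(2^(1/4)*5^(3/4)*x/5) + C4*cos(2^(1/4)*5^(3/4)*x/5)


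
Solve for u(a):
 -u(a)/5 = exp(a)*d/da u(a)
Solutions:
 u(a) = C1*exp(exp(-a)/5)


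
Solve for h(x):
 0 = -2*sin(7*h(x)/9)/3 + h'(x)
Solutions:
 -2*x/3 + 9*log(cos(7*h(x)/9) - 1)/14 - 9*log(cos(7*h(x)/9) + 1)/14 = C1


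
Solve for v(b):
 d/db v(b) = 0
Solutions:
 v(b) = C1


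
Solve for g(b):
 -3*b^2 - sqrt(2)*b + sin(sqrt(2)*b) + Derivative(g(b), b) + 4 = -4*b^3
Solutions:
 g(b) = C1 - b^4 + b^3 + sqrt(2)*b^2/2 - 4*b + sqrt(2)*cos(sqrt(2)*b)/2


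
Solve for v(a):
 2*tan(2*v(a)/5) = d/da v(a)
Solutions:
 v(a) = -5*asin(C1*exp(4*a/5))/2 + 5*pi/2
 v(a) = 5*asin(C1*exp(4*a/5))/2


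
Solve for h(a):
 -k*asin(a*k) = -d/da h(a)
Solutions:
 h(a) = C1 + k*Piecewise((a*asin(a*k) + sqrt(-a^2*k^2 + 1)/k, Ne(k, 0)), (0, True))


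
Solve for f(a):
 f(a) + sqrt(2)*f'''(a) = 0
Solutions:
 f(a) = C3*exp(-2^(5/6)*a/2) + (C1*sin(2^(5/6)*sqrt(3)*a/4) + C2*cos(2^(5/6)*sqrt(3)*a/4))*exp(2^(5/6)*a/4)


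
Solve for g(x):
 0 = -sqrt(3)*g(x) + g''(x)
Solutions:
 g(x) = C1*exp(-3^(1/4)*x) + C2*exp(3^(1/4)*x)


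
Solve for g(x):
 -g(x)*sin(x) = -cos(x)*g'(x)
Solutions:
 g(x) = C1/cos(x)


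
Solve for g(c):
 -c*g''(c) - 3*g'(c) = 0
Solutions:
 g(c) = C1 + C2/c^2


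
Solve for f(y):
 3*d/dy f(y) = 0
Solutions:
 f(y) = C1


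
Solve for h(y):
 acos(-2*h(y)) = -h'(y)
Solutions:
 Integral(1/acos(-2*_y), (_y, h(y))) = C1 - y


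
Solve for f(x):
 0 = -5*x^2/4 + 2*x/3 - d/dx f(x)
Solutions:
 f(x) = C1 - 5*x^3/12 + x^2/3


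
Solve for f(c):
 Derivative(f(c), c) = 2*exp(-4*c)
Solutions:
 f(c) = C1 - exp(-4*c)/2


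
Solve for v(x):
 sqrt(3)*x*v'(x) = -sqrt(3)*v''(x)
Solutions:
 v(x) = C1 + C2*erf(sqrt(2)*x/2)


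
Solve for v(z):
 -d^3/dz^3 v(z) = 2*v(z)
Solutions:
 v(z) = C3*exp(-2^(1/3)*z) + (C1*sin(2^(1/3)*sqrt(3)*z/2) + C2*cos(2^(1/3)*sqrt(3)*z/2))*exp(2^(1/3)*z/2)


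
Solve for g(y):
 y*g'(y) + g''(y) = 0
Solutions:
 g(y) = C1 + C2*erf(sqrt(2)*y/2)


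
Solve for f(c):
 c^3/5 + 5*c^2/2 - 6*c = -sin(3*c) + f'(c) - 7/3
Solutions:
 f(c) = C1 + c^4/20 + 5*c^3/6 - 3*c^2 + 7*c/3 - cos(3*c)/3


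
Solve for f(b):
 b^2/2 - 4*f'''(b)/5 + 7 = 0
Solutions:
 f(b) = C1 + C2*b + C3*b^2 + b^5/96 + 35*b^3/24


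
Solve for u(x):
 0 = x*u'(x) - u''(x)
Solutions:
 u(x) = C1 + C2*erfi(sqrt(2)*x/2)


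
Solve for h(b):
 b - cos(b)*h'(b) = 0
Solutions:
 h(b) = C1 + Integral(b/cos(b), b)


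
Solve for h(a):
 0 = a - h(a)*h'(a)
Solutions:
 h(a) = -sqrt(C1 + a^2)
 h(a) = sqrt(C1 + a^2)


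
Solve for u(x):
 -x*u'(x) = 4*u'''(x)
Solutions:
 u(x) = C1 + Integral(C2*airyai(-2^(1/3)*x/2) + C3*airybi(-2^(1/3)*x/2), x)


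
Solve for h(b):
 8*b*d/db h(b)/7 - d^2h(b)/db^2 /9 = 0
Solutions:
 h(b) = C1 + C2*erfi(6*sqrt(7)*b/7)


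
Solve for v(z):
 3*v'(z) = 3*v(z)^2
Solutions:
 v(z) = -1/(C1 + z)


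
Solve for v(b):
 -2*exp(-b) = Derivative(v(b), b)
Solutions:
 v(b) = C1 + 2*exp(-b)


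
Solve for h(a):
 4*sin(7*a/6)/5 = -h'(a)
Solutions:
 h(a) = C1 + 24*cos(7*a/6)/35


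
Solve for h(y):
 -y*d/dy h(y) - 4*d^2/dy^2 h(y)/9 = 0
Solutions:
 h(y) = C1 + C2*erf(3*sqrt(2)*y/4)


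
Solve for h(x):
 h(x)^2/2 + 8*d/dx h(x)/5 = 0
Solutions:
 h(x) = 16/(C1 + 5*x)


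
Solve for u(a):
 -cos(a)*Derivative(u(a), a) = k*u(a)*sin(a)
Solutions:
 u(a) = C1*exp(k*log(cos(a)))


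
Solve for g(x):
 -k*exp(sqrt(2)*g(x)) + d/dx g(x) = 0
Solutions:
 g(x) = sqrt(2)*(2*log(-1/(C1 + k*x)) - log(2))/4


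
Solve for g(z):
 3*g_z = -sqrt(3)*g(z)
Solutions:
 g(z) = C1*exp(-sqrt(3)*z/3)


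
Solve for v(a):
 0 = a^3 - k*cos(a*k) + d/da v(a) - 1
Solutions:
 v(a) = C1 - a^4/4 + a + sin(a*k)


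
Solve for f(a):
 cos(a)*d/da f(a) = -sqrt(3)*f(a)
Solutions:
 f(a) = C1*(sin(a) - 1)^(sqrt(3)/2)/(sin(a) + 1)^(sqrt(3)/2)


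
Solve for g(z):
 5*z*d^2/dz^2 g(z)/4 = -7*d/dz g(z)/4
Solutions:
 g(z) = C1 + C2/z^(2/5)


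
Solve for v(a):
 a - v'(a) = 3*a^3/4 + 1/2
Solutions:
 v(a) = C1 - 3*a^4/16 + a^2/2 - a/2


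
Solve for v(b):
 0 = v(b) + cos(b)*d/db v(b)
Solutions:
 v(b) = C1*sqrt(sin(b) - 1)/sqrt(sin(b) + 1)


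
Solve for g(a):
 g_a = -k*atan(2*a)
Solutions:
 g(a) = C1 - k*(a*atan(2*a) - log(4*a^2 + 1)/4)


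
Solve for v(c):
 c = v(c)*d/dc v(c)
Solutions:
 v(c) = -sqrt(C1 + c^2)
 v(c) = sqrt(C1 + c^2)


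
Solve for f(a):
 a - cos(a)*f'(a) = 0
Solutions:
 f(a) = C1 + Integral(a/cos(a), a)


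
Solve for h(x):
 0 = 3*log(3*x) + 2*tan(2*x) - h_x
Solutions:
 h(x) = C1 + 3*x*log(x) - 3*x + 3*x*log(3) - log(cos(2*x))


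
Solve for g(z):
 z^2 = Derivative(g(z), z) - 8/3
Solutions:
 g(z) = C1 + z^3/3 + 8*z/3


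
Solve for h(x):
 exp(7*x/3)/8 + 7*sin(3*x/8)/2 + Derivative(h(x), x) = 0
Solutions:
 h(x) = C1 - 3*exp(7*x/3)/56 + 28*cos(3*x/8)/3


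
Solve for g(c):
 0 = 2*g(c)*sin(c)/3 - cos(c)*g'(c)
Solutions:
 g(c) = C1/cos(c)^(2/3)


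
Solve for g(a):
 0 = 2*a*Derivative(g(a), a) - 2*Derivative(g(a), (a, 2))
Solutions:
 g(a) = C1 + C2*erfi(sqrt(2)*a/2)


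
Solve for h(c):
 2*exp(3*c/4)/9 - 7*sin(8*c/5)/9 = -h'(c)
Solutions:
 h(c) = C1 - 8*exp(3*c/4)/27 - 35*cos(8*c/5)/72


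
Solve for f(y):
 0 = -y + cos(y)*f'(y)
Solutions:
 f(y) = C1 + Integral(y/cos(y), y)


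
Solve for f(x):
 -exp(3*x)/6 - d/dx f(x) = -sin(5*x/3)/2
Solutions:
 f(x) = C1 - exp(3*x)/18 - 3*cos(5*x/3)/10


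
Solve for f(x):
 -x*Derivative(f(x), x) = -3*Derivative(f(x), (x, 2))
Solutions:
 f(x) = C1 + C2*erfi(sqrt(6)*x/6)


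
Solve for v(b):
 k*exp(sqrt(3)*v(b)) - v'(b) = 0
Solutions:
 v(b) = sqrt(3)*(2*log(-1/(C1 + b*k)) - log(3))/6


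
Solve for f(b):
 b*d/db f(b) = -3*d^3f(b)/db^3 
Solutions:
 f(b) = C1 + Integral(C2*airyai(-3^(2/3)*b/3) + C3*airybi(-3^(2/3)*b/3), b)


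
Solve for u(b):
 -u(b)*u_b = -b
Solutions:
 u(b) = -sqrt(C1 + b^2)
 u(b) = sqrt(C1 + b^2)


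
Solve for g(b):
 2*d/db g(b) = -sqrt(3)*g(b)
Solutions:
 g(b) = C1*exp(-sqrt(3)*b/2)


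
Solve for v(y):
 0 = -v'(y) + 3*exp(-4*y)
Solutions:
 v(y) = C1 - 3*exp(-4*y)/4


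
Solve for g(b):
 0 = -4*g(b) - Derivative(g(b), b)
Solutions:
 g(b) = C1*exp(-4*b)


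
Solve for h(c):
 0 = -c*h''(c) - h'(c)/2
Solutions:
 h(c) = C1 + C2*sqrt(c)


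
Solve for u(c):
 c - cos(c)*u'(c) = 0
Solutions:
 u(c) = C1 + Integral(c/cos(c), c)


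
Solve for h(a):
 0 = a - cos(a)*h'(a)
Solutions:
 h(a) = C1 + Integral(a/cos(a), a)


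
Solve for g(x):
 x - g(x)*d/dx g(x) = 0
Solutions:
 g(x) = -sqrt(C1 + x^2)
 g(x) = sqrt(C1 + x^2)


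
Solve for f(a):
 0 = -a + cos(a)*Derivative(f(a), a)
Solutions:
 f(a) = C1 + Integral(a/cos(a), a)


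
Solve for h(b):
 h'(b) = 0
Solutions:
 h(b) = C1


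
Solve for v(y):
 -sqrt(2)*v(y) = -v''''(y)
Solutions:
 v(y) = C1*exp(-2^(1/8)*y) + C2*exp(2^(1/8)*y) + C3*sin(2^(1/8)*y) + C4*cos(2^(1/8)*y)


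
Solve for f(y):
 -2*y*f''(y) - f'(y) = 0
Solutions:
 f(y) = C1 + C2*sqrt(y)


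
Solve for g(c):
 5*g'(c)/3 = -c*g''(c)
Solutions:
 g(c) = C1 + C2/c^(2/3)


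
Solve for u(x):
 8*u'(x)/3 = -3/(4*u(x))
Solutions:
 u(x) = -sqrt(C1 - 9*x)/4
 u(x) = sqrt(C1 - 9*x)/4


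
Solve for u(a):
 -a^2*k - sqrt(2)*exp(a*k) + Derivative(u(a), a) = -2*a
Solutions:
 u(a) = C1 + a^3*k/3 - a^2 + sqrt(2)*exp(a*k)/k


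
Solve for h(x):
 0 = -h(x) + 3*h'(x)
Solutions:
 h(x) = C1*exp(x/3)


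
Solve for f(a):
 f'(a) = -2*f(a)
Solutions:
 f(a) = C1*exp(-2*a)


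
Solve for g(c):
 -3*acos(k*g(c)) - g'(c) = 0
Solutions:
 Integral(1/acos(_y*k), (_y, g(c))) = C1 - 3*c


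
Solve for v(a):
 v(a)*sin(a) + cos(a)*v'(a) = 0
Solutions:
 v(a) = C1*cos(a)


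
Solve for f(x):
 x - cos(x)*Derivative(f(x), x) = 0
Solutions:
 f(x) = C1 + Integral(x/cos(x), x)


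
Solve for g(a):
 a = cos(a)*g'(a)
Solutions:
 g(a) = C1 + Integral(a/cos(a), a)


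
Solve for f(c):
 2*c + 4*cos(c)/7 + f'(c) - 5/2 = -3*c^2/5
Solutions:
 f(c) = C1 - c^3/5 - c^2 + 5*c/2 - 4*sin(c)/7


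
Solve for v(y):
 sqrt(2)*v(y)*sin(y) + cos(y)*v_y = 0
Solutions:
 v(y) = C1*cos(y)^(sqrt(2))


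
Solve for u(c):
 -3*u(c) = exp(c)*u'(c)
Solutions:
 u(c) = C1*exp(3*exp(-c))


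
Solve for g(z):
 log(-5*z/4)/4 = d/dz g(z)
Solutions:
 g(z) = C1 + z*log(-z)/4 + z*(-2*log(2) - 1 + log(5))/4


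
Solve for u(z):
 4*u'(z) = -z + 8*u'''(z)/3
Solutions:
 u(z) = C1 + C2*exp(-sqrt(6)*z/2) + C3*exp(sqrt(6)*z/2) - z^2/8


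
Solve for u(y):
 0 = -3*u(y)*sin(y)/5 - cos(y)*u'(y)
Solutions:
 u(y) = C1*cos(y)^(3/5)


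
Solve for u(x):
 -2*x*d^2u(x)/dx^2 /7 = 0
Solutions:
 u(x) = C1 + C2*x


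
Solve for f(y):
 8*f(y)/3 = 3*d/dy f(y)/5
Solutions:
 f(y) = C1*exp(40*y/9)


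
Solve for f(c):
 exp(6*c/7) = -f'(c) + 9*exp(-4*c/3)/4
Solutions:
 f(c) = C1 - 7*exp(6*c/7)/6 - 27*exp(-4*c/3)/16


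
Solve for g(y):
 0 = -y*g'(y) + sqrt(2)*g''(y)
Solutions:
 g(y) = C1 + C2*erfi(2^(1/4)*y/2)


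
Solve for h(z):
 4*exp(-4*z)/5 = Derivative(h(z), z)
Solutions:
 h(z) = C1 - exp(-4*z)/5


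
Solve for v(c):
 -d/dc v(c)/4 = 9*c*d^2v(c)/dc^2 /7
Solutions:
 v(c) = C1 + C2*c^(29/36)


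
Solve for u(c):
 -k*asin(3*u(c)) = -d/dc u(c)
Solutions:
 Integral(1/asin(3*_y), (_y, u(c))) = C1 + c*k


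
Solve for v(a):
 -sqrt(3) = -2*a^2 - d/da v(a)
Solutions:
 v(a) = C1 - 2*a^3/3 + sqrt(3)*a


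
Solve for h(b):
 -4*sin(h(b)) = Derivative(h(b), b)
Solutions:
 h(b) = -acos((-C1 - exp(8*b))/(C1 - exp(8*b))) + 2*pi
 h(b) = acos((-C1 - exp(8*b))/(C1 - exp(8*b)))


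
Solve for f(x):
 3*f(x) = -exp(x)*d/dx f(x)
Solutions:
 f(x) = C1*exp(3*exp(-x))


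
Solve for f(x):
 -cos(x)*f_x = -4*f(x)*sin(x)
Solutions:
 f(x) = C1/cos(x)^4


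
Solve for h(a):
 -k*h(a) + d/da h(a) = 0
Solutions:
 h(a) = C1*exp(a*k)


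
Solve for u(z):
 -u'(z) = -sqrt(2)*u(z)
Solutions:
 u(z) = C1*exp(sqrt(2)*z)


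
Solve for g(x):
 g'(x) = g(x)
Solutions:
 g(x) = C1*exp(x)


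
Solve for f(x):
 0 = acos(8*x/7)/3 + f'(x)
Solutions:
 f(x) = C1 - x*acos(8*x/7)/3 + sqrt(49 - 64*x^2)/24


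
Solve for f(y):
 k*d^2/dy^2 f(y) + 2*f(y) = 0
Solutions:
 f(y) = C1*exp(-sqrt(2)*y*sqrt(-1/k)) + C2*exp(sqrt(2)*y*sqrt(-1/k))


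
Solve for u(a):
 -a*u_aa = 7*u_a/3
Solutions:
 u(a) = C1 + C2/a^(4/3)


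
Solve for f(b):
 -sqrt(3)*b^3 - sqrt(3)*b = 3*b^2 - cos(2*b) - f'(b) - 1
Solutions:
 f(b) = C1 + sqrt(3)*b^4/4 + b^3 + sqrt(3)*b^2/2 - b - sin(2*b)/2


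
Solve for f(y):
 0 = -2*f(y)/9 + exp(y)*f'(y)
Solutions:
 f(y) = C1*exp(-2*exp(-y)/9)


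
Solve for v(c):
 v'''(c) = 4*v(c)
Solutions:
 v(c) = C3*exp(2^(2/3)*c) + (C1*sin(2^(2/3)*sqrt(3)*c/2) + C2*cos(2^(2/3)*sqrt(3)*c/2))*exp(-2^(2/3)*c/2)


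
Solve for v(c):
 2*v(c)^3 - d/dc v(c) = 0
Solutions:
 v(c) = -sqrt(2)*sqrt(-1/(C1 + 2*c))/2
 v(c) = sqrt(2)*sqrt(-1/(C1 + 2*c))/2


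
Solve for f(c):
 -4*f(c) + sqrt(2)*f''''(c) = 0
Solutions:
 f(c) = C1*exp(-2^(3/8)*c) + C2*exp(2^(3/8)*c) + C3*sin(2^(3/8)*c) + C4*cos(2^(3/8)*c)


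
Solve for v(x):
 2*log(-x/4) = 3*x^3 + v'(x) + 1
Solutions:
 v(x) = C1 - 3*x^4/4 + 2*x*log(-x) + x*(-3 - 4*log(2))


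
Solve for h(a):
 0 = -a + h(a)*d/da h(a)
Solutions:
 h(a) = -sqrt(C1 + a^2)
 h(a) = sqrt(C1 + a^2)


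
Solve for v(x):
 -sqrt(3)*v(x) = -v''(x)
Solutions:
 v(x) = C1*exp(-3^(1/4)*x) + C2*exp(3^(1/4)*x)


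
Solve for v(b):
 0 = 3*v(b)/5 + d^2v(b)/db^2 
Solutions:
 v(b) = C1*sin(sqrt(15)*b/5) + C2*cos(sqrt(15)*b/5)


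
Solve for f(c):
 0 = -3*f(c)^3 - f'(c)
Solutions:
 f(c) = -sqrt(2)*sqrt(-1/(C1 - 3*c))/2
 f(c) = sqrt(2)*sqrt(-1/(C1 - 3*c))/2


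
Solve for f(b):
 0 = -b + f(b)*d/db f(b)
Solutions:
 f(b) = -sqrt(C1 + b^2)
 f(b) = sqrt(C1 + b^2)


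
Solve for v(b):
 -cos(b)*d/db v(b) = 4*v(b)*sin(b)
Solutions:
 v(b) = C1*cos(b)^4


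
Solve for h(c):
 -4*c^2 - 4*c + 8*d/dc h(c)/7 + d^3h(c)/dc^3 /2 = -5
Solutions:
 h(c) = C1 + C2*sin(4*sqrt(7)*c/7) + C3*cos(4*sqrt(7)*c/7) + 7*c^3/6 + 7*c^2/4 - 119*c/16


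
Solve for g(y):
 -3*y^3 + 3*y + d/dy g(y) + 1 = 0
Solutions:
 g(y) = C1 + 3*y^4/4 - 3*y^2/2 - y


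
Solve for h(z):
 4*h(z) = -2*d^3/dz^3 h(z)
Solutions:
 h(z) = C3*exp(-2^(1/3)*z) + (C1*sin(2^(1/3)*sqrt(3)*z/2) + C2*cos(2^(1/3)*sqrt(3)*z/2))*exp(2^(1/3)*z/2)


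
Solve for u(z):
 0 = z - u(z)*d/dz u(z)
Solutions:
 u(z) = -sqrt(C1 + z^2)
 u(z) = sqrt(C1 + z^2)


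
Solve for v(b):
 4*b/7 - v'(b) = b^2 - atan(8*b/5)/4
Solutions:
 v(b) = C1 - b^3/3 + 2*b^2/7 + b*atan(8*b/5)/4 - 5*log(64*b^2 + 25)/64


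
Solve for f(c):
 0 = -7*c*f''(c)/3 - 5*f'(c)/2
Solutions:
 f(c) = C1 + C2/c^(1/14)


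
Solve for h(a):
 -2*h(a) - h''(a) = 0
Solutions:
 h(a) = C1*sin(sqrt(2)*a) + C2*cos(sqrt(2)*a)


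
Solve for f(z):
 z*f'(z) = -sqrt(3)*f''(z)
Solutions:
 f(z) = C1 + C2*erf(sqrt(2)*3^(3/4)*z/6)


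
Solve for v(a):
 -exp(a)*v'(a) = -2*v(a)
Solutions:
 v(a) = C1*exp(-2*exp(-a))


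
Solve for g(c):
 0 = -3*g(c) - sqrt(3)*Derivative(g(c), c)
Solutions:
 g(c) = C1*exp(-sqrt(3)*c)


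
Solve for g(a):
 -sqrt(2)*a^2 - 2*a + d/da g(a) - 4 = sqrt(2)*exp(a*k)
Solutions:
 g(a) = C1 + sqrt(2)*a^3/3 + a^2 + 4*a + sqrt(2)*exp(a*k)/k


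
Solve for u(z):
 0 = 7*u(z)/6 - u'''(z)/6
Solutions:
 u(z) = C3*exp(7^(1/3)*z) + (C1*sin(sqrt(3)*7^(1/3)*z/2) + C2*cos(sqrt(3)*7^(1/3)*z/2))*exp(-7^(1/3)*z/2)


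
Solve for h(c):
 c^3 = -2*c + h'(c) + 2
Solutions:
 h(c) = C1 + c^4/4 + c^2 - 2*c


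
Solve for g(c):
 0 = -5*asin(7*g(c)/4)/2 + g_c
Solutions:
 Integral(1/asin(7*_y/4), (_y, g(c))) = C1 + 5*c/2


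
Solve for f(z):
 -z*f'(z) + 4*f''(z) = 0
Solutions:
 f(z) = C1 + C2*erfi(sqrt(2)*z/4)


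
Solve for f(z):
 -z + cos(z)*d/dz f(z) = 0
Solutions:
 f(z) = C1 + Integral(z/cos(z), z)


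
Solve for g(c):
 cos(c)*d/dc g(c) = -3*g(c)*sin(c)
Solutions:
 g(c) = C1*cos(c)^3


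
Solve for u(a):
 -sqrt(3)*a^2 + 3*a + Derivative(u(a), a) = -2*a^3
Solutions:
 u(a) = C1 - a^4/2 + sqrt(3)*a^3/3 - 3*a^2/2


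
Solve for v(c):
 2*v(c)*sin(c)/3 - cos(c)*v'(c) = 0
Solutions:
 v(c) = C1/cos(c)^(2/3)


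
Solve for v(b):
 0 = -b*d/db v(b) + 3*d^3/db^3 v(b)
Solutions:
 v(b) = C1 + Integral(C2*airyai(3^(2/3)*b/3) + C3*airybi(3^(2/3)*b/3), b)


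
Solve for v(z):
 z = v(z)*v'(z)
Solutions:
 v(z) = -sqrt(C1 + z^2)
 v(z) = sqrt(C1 + z^2)


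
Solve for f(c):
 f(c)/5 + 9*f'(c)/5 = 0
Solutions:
 f(c) = C1*exp(-c/9)


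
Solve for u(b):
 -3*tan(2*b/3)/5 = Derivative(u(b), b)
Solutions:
 u(b) = C1 + 9*log(cos(2*b/3))/10


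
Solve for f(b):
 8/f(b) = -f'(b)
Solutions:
 f(b) = -sqrt(C1 - 16*b)
 f(b) = sqrt(C1 - 16*b)


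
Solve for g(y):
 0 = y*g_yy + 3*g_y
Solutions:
 g(y) = C1 + C2/y^2


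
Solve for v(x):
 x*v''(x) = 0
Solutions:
 v(x) = C1 + C2*x


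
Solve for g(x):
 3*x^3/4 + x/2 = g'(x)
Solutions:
 g(x) = C1 + 3*x^4/16 + x^2/4


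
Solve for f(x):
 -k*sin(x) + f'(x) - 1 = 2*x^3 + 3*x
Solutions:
 f(x) = C1 - k*cos(x) + x^4/2 + 3*x^2/2 + x


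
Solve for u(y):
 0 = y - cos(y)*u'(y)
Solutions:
 u(y) = C1 + Integral(y/cos(y), y)


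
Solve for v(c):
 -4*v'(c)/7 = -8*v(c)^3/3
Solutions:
 v(c) = -sqrt(6)*sqrt(-1/(C1 + 14*c))/2
 v(c) = sqrt(6)*sqrt(-1/(C1 + 14*c))/2


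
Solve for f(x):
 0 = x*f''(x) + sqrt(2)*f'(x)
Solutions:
 f(x) = C1 + C2*x^(1 - sqrt(2))


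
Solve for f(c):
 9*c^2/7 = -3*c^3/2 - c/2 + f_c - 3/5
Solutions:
 f(c) = C1 + 3*c^4/8 + 3*c^3/7 + c^2/4 + 3*c/5


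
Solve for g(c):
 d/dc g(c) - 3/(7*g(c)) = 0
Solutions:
 g(c) = -sqrt(C1 + 42*c)/7
 g(c) = sqrt(C1 + 42*c)/7


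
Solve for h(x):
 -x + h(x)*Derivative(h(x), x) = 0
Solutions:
 h(x) = -sqrt(C1 + x^2)
 h(x) = sqrt(C1 + x^2)


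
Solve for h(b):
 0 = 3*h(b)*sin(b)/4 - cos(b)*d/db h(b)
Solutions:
 h(b) = C1/cos(b)^(3/4)


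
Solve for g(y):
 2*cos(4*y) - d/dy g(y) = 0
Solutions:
 g(y) = C1 + sin(4*y)/2


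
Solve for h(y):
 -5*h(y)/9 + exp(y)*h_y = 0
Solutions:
 h(y) = C1*exp(-5*exp(-y)/9)


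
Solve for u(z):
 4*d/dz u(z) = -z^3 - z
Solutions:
 u(z) = C1 - z^4/16 - z^2/8


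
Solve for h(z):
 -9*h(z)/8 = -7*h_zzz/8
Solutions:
 h(z) = C3*exp(21^(2/3)*z/7) + (C1*sin(3*3^(1/6)*7^(2/3)*z/14) + C2*cos(3*3^(1/6)*7^(2/3)*z/14))*exp(-21^(2/3)*z/14)


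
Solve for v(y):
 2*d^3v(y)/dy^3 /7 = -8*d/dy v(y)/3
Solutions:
 v(y) = C1 + C2*sin(2*sqrt(21)*y/3) + C3*cos(2*sqrt(21)*y/3)


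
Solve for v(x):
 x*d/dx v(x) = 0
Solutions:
 v(x) = C1


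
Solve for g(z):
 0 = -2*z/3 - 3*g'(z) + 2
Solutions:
 g(z) = C1 - z^2/9 + 2*z/3


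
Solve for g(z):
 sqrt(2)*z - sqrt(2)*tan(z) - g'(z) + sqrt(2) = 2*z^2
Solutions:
 g(z) = C1 - 2*z^3/3 + sqrt(2)*z^2/2 + sqrt(2)*z + sqrt(2)*log(cos(z))


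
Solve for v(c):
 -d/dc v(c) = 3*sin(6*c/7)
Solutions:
 v(c) = C1 + 7*cos(6*c/7)/2


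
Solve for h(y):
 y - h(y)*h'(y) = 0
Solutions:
 h(y) = -sqrt(C1 + y^2)
 h(y) = sqrt(C1 + y^2)


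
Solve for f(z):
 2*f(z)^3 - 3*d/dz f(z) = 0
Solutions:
 f(z) = -sqrt(6)*sqrt(-1/(C1 + 2*z))/2
 f(z) = sqrt(6)*sqrt(-1/(C1 + 2*z))/2


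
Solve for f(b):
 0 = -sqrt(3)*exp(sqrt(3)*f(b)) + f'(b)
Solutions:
 f(b) = sqrt(3)*(2*log(-1/(C1 + sqrt(3)*b)) - log(3))/6


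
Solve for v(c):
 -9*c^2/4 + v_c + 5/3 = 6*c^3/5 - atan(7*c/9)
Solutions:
 v(c) = C1 + 3*c^4/10 + 3*c^3/4 - c*atan(7*c/9) - 5*c/3 + 9*log(49*c^2 + 81)/14


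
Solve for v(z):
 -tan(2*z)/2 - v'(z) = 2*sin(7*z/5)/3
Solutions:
 v(z) = C1 + log(cos(2*z))/4 + 10*cos(7*z/5)/21


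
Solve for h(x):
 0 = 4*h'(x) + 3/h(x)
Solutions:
 h(x) = -sqrt(C1 - 6*x)/2
 h(x) = sqrt(C1 - 6*x)/2


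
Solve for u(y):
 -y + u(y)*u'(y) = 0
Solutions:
 u(y) = -sqrt(C1 + y^2)
 u(y) = sqrt(C1 + y^2)


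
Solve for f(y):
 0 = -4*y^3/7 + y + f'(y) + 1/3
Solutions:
 f(y) = C1 + y^4/7 - y^2/2 - y/3


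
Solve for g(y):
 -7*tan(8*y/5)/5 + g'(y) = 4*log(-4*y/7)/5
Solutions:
 g(y) = C1 + 4*y*log(-y)/5 - 4*y*log(7)/5 - 4*y/5 + 8*y*log(2)/5 - 7*log(cos(8*y/5))/8


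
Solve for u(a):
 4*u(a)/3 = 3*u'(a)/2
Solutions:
 u(a) = C1*exp(8*a/9)


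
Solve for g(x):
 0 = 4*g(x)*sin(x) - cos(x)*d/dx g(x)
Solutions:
 g(x) = C1/cos(x)^4


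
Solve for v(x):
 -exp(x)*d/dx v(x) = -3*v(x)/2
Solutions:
 v(x) = C1*exp(-3*exp(-x)/2)


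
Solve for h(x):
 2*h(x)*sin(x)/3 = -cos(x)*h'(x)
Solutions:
 h(x) = C1*cos(x)^(2/3)


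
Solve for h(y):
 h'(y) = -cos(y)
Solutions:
 h(y) = C1 - sin(y)


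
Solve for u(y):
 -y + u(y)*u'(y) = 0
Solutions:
 u(y) = -sqrt(C1 + y^2)
 u(y) = sqrt(C1 + y^2)


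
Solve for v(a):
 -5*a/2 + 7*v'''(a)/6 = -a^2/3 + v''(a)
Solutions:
 v(a) = C1 + C2*a + C3*exp(6*a/7) + a^4/36 - 31*a^3/108 - 217*a^2/216


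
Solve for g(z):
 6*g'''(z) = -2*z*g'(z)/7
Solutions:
 g(z) = C1 + Integral(C2*airyai(-21^(2/3)*z/21) + C3*airybi(-21^(2/3)*z/21), z)


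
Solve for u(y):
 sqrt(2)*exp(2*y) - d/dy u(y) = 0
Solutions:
 u(y) = C1 + sqrt(2)*exp(2*y)/2


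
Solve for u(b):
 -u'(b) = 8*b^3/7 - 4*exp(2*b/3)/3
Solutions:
 u(b) = C1 - 2*b^4/7 + 2*exp(2*b/3)


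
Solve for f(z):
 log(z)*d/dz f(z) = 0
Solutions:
 f(z) = C1


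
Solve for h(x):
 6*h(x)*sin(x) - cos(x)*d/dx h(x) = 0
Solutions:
 h(x) = C1/cos(x)^6


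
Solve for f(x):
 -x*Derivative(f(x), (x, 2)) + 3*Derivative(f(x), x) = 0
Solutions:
 f(x) = C1 + C2*x^4


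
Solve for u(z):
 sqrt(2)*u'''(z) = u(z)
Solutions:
 u(z) = C3*exp(2^(5/6)*z/2) + (C1*sin(2^(5/6)*sqrt(3)*z/4) + C2*cos(2^(5/6)*sqrt(3)*z/4))*exp(-2^(5/6)*z/4)


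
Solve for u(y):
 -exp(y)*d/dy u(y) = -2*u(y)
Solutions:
 u(y) = C1*exp(-2*exp(-y))
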